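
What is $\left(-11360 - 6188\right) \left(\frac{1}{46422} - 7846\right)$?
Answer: $\frac{3195727794514}{23211} \approx 1.3768 \cdot 10^{8}$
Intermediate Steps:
$\left(-11360 - 6188\right) \left(\frac{1}{46422} - 7846\right) = - 17548 \left(\frac{1}{46422} - 7846\right) = \left(-17548\right) \left(- \frac{364227011}{46422}\right) = \frac{3195727794514}{23211}$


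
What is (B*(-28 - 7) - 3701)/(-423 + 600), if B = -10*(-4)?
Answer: -5101/177 ≈ -28.819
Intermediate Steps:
B = 40
(B*(-28 - 7) - 3701)/(-423 + 600) = (40*(-28 - 7) - 3701)/(-423 + 600) = (40*(-35) - 3701)/177 = (-1400 - 3701)*(1/177) = -5101*1/177 = -5101/177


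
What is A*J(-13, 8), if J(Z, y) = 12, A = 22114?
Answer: 265368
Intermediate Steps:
A*J(-13, 8) = 22114*12 = 265368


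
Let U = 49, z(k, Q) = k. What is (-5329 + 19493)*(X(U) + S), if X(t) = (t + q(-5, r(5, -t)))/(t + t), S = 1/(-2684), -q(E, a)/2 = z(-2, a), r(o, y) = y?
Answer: 251683657/32879 ≈ 7654.8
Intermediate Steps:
q(E, a) = 4 (q(E, a) = -2*(-2) = 4)
S = -1/2684 ≈ -0.00037258
X(t) = (4 + t)/(2*t) (X(t) = (t + 4)/(t + t) = (4 + t)/((2*t)) = (4 + t)*(1/(2*t)) = (4 + t)/(2*t))
(-5329 + 19493)*(X(U) + S) = (-5329 + 19493)*((½)*(4 + 49)/49 - 1/2684) = 14164*((½)*(1/49)*53 - 1/2684) = 14164*(53/98 - 1/2684) = 14164*(71077/131516) = 251683657/32879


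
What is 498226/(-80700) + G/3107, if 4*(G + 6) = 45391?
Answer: -632708957/250734900 ≈ -2.5234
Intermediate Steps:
G = 45367/4 (G = -6 + (¼)*45391 = -6 + 45391/4 = 45367/4 ≈ 11342.)
498226/(-80700) + G/3107 = 498226/(-80700) + (45367/4)/3107 = 498226*(-1/80700) + (45367/4)*(1/3107) = -249113/40350 + 45367/12428 = -632708957/250734900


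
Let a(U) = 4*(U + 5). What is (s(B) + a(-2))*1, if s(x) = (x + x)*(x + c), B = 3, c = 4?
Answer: 54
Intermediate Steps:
a(U) = 20 + 4*U (a(U) = 4*(5 + U) = 20 + 4*U)
s(x) = 2*x*(4 + x) (s(x) = (x + x)*(x + 4) = (2*x)*(4 + x) = 2*x*(4 + x))
(s(B) + a(-2))*1 = (2*3*(4 + 3) + (20 + 4*(-2)))*1 = (2*3*7 + (20 - 8))*1 = (42 + 12)*1 = 54*1 = 54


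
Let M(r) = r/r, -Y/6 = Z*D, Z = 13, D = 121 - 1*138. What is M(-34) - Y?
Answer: -1325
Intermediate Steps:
D = -17 (D = 121 - 138 = -17)
Y = 1326 (Y = -78*(-17) = -6*(-221) = 1326)
M(r) = 1
M(-34) - Y = 1 - 1*1326 = 1 - 1326 = -1325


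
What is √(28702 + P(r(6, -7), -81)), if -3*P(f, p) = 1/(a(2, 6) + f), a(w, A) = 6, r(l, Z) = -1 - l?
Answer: √258321/3 ≈ 169.42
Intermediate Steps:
P(f, p) = -1/(3*(6 + f))
√(28702 + P(r(6, -7), -81)) = √(28702 - 1/(18 + 3*(-1 - 1*6))) = √(28702 - 1/(18 + 3*(-1 - 6))) = √(28702 - 1/(18 + 3*(-7))) = √(28702 - 1/(18 - 21)) = √(28702 - 1/(-3)) = √(28702 - 1*(-⅓)) = √(28702 + ⅓) = √(86107/3) = √258321/3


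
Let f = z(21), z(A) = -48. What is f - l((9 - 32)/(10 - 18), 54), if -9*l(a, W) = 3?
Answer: -143/3 ≈ -47.667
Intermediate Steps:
l(a, W) = -⅓ (l(a, W) = -⅑*3 = -⅓)
f = -48
f - l((9 - 32)/(10 - 18), 54) = -48 - 1*(-⅓) = -48 + ⅓ = -143/3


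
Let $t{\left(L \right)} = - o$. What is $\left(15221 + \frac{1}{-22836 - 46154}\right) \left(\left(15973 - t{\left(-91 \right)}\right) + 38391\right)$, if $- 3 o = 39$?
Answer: $\frac{57073810578939}{68990} \approx 8.2728 \cdot 10^{8}$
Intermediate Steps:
$o = -13$ ($o = \left(- \frac{1}{3}\right) 39 = -13$)
$t{\left(L \right)} = 13$ ($t{\left(L \right)} = \left(-1\right) \left(-13\right) = 13$)
$\left(15221 + \frac{1}{-22836 - 46154}\right) \left(\left(15973 - t{\left(-91 \right)}\right) + 38391\right) = \left(15221 + \frac{1}{-22836 - 46154}\right) \left(\left(15973 - 13\right) + 38391\right) = \left(15221 + \frac{1}{-68990}\right) \left(\left(15973 - 13\right) + 38391\right) = \left(15221 - \frac{1}{68990}\right) \left(15960 + 38391\right) = \frac{1050096789}{68990} \cdot 54351 = \frac{57073810578939}{68990}$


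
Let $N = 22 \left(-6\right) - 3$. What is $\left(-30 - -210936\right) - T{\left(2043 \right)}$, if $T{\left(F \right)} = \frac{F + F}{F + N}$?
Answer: $\frac{22355809}{106} \approx 2.109 \cdot 10^{5}$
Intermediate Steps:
$N = -135$ ($N = -132 - 3 = -135$)
$T{\left(F \right)} = \frac{2 F}{-135 + F}$ ($T{\left(F \right)} = \frac{F + F}{F - 135} = \frac{2 F}{-135 + F}$)
$\left(-30 - -210936\right) - T{\left(2043 \right)} = \left(-30 - -210936\right) - 2 \cdot 2043 \frac{1}{-135 + 2043} = \left(-30 + 210936\right) - 2 \cdot 2043 \cdot \frac{1}{1908} = 210906 - 2 \cdot 2043 \cdot \frac{1}{1908} = 210906 - \frac{227}{106} = \frac{22355809}{106}$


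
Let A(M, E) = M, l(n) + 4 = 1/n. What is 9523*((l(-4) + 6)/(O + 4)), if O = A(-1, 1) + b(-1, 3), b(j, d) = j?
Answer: 66661/8 ≈ 8332.6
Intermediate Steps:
l(n) = -4 + 1/n
O = -2 (O = -1 - 1 = -2)
9523*((l(-4) + 6)/(O + 4)) = 9523*(((-4 + 1/(-4)) + 6)/(-2 + 4)) = 9523*(((-4 - ¼) + 6)/2) = 9523*((-17/4 + 6)*(½)) = 9523*((7/4)*(½)) = 9523*(7/8) = 66661/8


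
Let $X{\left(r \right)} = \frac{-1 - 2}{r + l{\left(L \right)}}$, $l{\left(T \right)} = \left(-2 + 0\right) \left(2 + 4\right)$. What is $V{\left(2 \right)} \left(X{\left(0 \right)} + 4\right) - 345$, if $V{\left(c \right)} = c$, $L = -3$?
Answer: $- \frac{673}{2} \approx -336.5$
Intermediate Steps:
$l{\left(T \right)} = -12$ ($l{\left(T \right)} = \left(-2\right) 6 = -12$)
$X{\left(r \right)} = - \frac{3}{-12 + r}$ ($X{\left(r \right)} = \frac{-1 - 2}{r - 12} = - \frac{3}{-12 + r}$)
$V{\left(2 \right)} \left(X{\left(0 \right)} + 4\right) - 345 = 2 \left(- \frac{3}{-12 + 0} + 4\right) - 345 = 2 \left(- \frac{3}{-12} + 4\right) - 345 = 2 \left(\left(-3\right) \left(- \frac{1}{12}\right) + 4\right) - 345 = 2 \left(\frac{1}{4} + 4\right) - 345 = 2 \cdot \frac{17}{4} - 345 = \frac{17}{2} - 345 = - \frac{673}{2}$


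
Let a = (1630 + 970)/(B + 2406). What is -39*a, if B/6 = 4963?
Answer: -4225/1341 ≈ -3.1506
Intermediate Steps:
B = 29778 (B = 6*4963 = 29778)
a = 325/4023 (a = (1630 + 970)/(29778 + 2406) = 2600/32184 = 2600*(1/32184) = 325/4023 ≈ 0.080786)
-39*a = -39*325/4023 = -4225/1341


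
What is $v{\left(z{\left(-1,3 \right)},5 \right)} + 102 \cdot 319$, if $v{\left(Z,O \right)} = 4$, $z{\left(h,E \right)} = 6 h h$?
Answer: $32542$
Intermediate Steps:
$z{\left(h,E \right)} = 6 h^{2}$
$v{\left(z{\left(-1,3 \right)},5 \right)} + 102 \cdot 319 = 4 + 102 \cdot 319 = 4 + 32538 = 32542$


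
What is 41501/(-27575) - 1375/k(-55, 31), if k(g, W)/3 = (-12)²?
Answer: -55844057/11912400 ≈ -4.6879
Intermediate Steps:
k(g, W) = 432 (k(g, W) = 3*(-12)² = 3*144 = 432)
41501/(-27575) - 1375/k(-55, 31) = 41501/(-27575) - 1375/432 = 41501*(-1/27575) - 1375*1/432 = -41501/27575 - 1375/432 = -55844057/11912400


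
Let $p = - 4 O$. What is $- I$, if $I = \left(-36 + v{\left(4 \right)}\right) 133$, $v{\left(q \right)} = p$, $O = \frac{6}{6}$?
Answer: $5320$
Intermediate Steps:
$O = 1$ ($O = 6 \cdot \frac{1}{6} = 1$)
$p = -4$ ($p = \left(-4\right) 1 = -4$)
$v{\left(q \right)} = -4$
$I = -5320$ ($I = \left(-36 - 4\right) 133 = \left(-40\right) 133 = -5320$)
$- I = \left(-1\right) \left(-5320\right) = 5320$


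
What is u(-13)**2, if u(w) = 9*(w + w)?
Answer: 54756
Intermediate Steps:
u(w) = 18*w (u(w) = 9*(2*w) = 18*w)
u(-13)**2 = (18*(-13))**2 = (-234)**2 = 54756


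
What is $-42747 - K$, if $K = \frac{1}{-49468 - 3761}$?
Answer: $- \frac{2275380062}{53229} \approx -42747.0$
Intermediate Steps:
$K = - \frac{1}{53229}$ ($K = \frac{1}{-53229} = - \frac{1}{53229} \approx -1.8787 \cdot 10^{-5}$)
$-42747 - K = -42747 - - \frac{1}{53229} = -42747 + \frac{1}{53229} = - \frac{2275380062}{53229}$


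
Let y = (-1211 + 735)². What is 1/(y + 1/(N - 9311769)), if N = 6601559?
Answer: 2710210/614068540959 ≈ 4.4135e-6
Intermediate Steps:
y = 226576 (y = (-476)² = 226576)
1/(y + 1/(N - 9311769)) = 1/(226576 + 1/(6601559 - 9311769)) = 1/(226576 + 1/(-2710210)) = 1/(226576 - 1/2710210) = 1/(614068540959/2710210) = 2710210/614068540959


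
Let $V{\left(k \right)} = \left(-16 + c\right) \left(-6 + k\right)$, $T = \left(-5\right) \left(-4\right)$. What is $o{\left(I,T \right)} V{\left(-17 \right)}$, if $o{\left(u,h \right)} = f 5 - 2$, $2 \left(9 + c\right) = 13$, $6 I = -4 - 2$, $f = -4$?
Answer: $-9361$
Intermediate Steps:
$I = -1$ ($I = \frac{-4 - 2}{6} = \frac{1}{6} \left(-6\right) = -1$)
$c = - \frac{5}{2}$ ($c = -9 + \frac{1}{2} \cdot 13 = -9 + \frac{13}{2} = - \frac{5}{2} \approx -2.5$)
$T = 20$
$V{\left(k \right)} = 111 - \frac{37 k}{2}$ ($V{\left(k \right)} = \left(-16 - \frac{5}{2}\right) \left(-6 + k\right) = - \frac{37 \left(-6 + k\right)}{2} = 111 - \frac{37 k}{2}$)
$o{\left(u,h \right)} = -22$ ($o{\left(u,h \right)} = \left(-4\right) 5 - 2 = -20 - 2 = -22$)
$o{\left(I,T \right)} V{\left(-17 \right)} = - 22 \left(111 - - \frac{629}{2}\right) = - 22 \left(111 + \frac{629}{2}\right) = \left(-22\right) \frac{851}{2} = -9361$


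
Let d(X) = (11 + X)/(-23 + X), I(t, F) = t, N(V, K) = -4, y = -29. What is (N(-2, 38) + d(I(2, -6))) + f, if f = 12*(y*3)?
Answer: -22021/21 ≈ -1048.6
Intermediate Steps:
d(X) = (11 + X)/(-23 + X)
f = -1044 (f = 12*(-29*3) = 12*(-87) = -1044)
(N(-2, 38) + d(I(2, -6))) + f = (-4 + (11 + 2)/(-23 + 2)) - 1044 = (-4 + 13/(-21)) - 1044 = (-4 - 1/21*13) - 1044 = (-4 - 13/21) - 1044 = -97/21 - 1044 = -22021/21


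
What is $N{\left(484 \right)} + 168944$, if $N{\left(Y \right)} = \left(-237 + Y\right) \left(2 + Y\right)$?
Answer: $288986$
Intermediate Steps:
$N{\left(484 \right)} + 168944 = \left(-474 + 484^{2} - 113740\right) + 168944 = \left(-474 + 234256 - 113740\right) + 168944 = 120042 + 168944 = 288986$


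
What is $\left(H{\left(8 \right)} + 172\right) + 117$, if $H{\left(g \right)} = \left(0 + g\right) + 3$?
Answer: $300$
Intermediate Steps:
$H{\left(g \right)} = 3 + g$ ($H{\left(g \right)} = g + 3 = 3 + g$)
$\left(H{\left(8 \right)} + 172\right) + 117 = \left(\left(3 + 8\right) + 172\right) + 117 = \left(11 + 172\right) + 117 = 183 + 117 = 300$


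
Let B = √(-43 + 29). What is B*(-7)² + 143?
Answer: 143 + 49*I*√14 ≈ 143.0 + 183.34*I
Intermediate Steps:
B = I*√14 (B = √(-14) = I*√14 ≈ 3.7417*I)
B*(-7)² + 143 = (I*√14)*(-7)² + 143 = (I*√14)*49 + 143 = 49*I*√14 + 143 = 143 + 49*I*√14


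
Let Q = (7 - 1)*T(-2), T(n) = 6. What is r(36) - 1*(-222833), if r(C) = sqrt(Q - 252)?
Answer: 222833 + 6*I*sqrt(6) ≈ 2.2283e+5 + 14.697*I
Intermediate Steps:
Q = 36 (Q = (7 - 1)*6 = 6*6 = 36)
r(C) = 6*I*sqrt(6) (r(C) = sqrt(36 - 252) = sqrt(-216) = 6*I*sqrt(6))
r(36) - 1*(-222833) = 6*I*sqrt(6) - 1*(-222833) = 6*I*sqrt(6) + 222833 = 222833 + 6*I*sqrt(6)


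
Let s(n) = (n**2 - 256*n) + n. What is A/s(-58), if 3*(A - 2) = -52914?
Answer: -8818/9077 ≈ -0.97147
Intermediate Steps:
A = -17636 (A = 2 + (1/3)*(-52914) = 2 - 17638 = -17636)
s(n) = n**2 - 255*n
A/s(-58) = -17636*(-1/(58*(-255 - 58))) = -17636/((-58*(-313))) = -17636/18154 = -17636*1/18154 = -8818/9077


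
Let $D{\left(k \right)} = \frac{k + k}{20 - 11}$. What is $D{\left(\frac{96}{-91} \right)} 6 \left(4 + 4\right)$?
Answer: $- \frac{1024}{91} \approx -11.253$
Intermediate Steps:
$D{\left(k \right)} = \frac{2 k}{9}$
$D{\left(\frac{96}{-91} \right)} 6 \left(4 + 4\right) = \frac{2 \frac{96}{-91}}{9} \cdot 6 \left(4 + 4\right) = \frac{2 \cdot 96 \left(- \frac{1}{91}\right)}{9} \cdot 6 \cdot 8 = \frac{2}{9} \left(- \frac{96}{91}\right) 48 = \left(- \frac{64}{273}\right) 48 = - \frac{1024}{91}$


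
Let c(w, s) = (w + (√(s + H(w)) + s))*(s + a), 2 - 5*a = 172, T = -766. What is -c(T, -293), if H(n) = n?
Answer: -346293 + 327*I*√1059 ≈ -3.4629e+5 + 10641.0*I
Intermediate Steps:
a = -34 (a = ⅖ - ⅕*172 = ⅖ - 172/5 = -34)
c(w, s) = (-34 + s)*(s + w + √(s + w)) (c(w, s) = (w + (√(s + w) + s))*(s - 34) = (w + (s + √(s + w)))*(-34 + s) = (s + w + √(s + w))*(-34 + s) = (-34 + s)*(s + w + √(s + w)))
-c(T, -293) = -((-293)² - 34*(-293) - 34*(-766) - 34*√(-293 - 766) - 293*(-766) - 293*√(-293 - 766)) = -(85849 + 9962 + 26044 - 34*I*√1059 + 224438 - 293*I*√1059) = -(346293 - 327*I*√1059) = -346293 + 327*I*√1059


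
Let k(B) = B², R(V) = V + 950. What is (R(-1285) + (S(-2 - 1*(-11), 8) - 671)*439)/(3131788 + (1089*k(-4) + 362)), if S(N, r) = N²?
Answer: -259345/3149574 ≈ -0.082343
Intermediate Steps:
R(V) = 950 + V
(R(-1285) + (S(-2 - 1*(-11), 8) - 671)*439)/(3131788 + (1089*k(-4) + 362)) = ((950 - 1285) + ((-2 - 1*(-11))² - 671)*439)/(3131788 + (1089*(-4)² + 362)) = (-335 + ((-2 + 11)² - 671)*439)/(3131788 + (1089*16 + 362)) = (-335 + (9² - 671)*439)/(3131788 + (17424 + 362)) = (-335 + (81 - 671)*439)/(3131788 + 17786) = (-335 - 590*439)/3149574 = (-335 - 259010)*(1/3149574) = -259345*1/3149574 = -259345/3149574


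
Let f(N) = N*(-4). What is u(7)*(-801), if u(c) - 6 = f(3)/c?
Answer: -24030/7 ≈ -3432.9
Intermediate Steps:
f(N) = -4*N
u(c) = 6 - 12/c (u(c) = 6 + (-4*3)/c = 6 - 12/c)
u(7)*(-801) = (6 - 12/7)*(-801) = (30/7)*(-801) = -24030/7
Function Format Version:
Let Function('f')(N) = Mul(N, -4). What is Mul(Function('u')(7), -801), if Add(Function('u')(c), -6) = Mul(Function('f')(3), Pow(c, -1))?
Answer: Rational(-24030, 7) ≈ -3432.9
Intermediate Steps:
Function('f')(N) = Mul(-4, N)
Function('u')(c) = Add(6, Mul(-12, Pow(c, -1))) (Function('u')(c) = Add(6, Mul(Mul(-4, 3), Pow(c, -1))) = Add(6, Mul(-12, Pow(c, -1))))
Mul(Function('u')(7), -801) = Mul(Add(6, Mul(-12, Pow(7, -1))), -801) = Mul(Add(6, Mul(-12, Rational(1, 7))), -801) = Mul(Add(6, Rational(-12, 7)), -801) = Mul(Rational(30, 7), -801) = Rational(-24030, 7)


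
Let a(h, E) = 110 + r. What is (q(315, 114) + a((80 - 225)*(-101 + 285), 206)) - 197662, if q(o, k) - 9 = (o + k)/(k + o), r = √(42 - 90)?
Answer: -197542 + 4*I*√3 ≈ -1.9754e+5 + 6.9282*I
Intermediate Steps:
r = 4*I*√3 (r = √(-48) = 4*I*√3 ≈ 6.9282*I)
q(o, k) = 10 (q(o, k) = 9 + (o + k)/(k + o) = 9 + (k + o)/(k + o) = 9 + 1 = 10)
a(h, E) = 110 + 4*I*√3
(q(315, 114) + a((80 - 225)*(-101 + 285), 206)) - 197662 = (10 + (110 + 4*I*√3)) - 197662 = (120 + 4*I*√3) - 197662 = -197542 + 4*I*√3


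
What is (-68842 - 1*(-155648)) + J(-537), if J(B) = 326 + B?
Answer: 86595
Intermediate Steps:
(-68842 - 1*(-155648)) + J(-537) = (-68842 - 1*(-155648)) + (326 - 537) = (-68842 + 155648) - 211 = 86806 - 211 = 86595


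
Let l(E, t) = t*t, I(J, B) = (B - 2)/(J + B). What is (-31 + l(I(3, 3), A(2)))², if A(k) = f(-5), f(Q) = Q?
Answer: 36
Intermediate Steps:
I(J, B) = (-2 + B)/(B + J)
A(k) = -5
l(E, t) = t²
(-31 + l(I(3, 3), A(2)))² = (-31 + (-5)²)² = (-31 + 25)² = (-6)² = 36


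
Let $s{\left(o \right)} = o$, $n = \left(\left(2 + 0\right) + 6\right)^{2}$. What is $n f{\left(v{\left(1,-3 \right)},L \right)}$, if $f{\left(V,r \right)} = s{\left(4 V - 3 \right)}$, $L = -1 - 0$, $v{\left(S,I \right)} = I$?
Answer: $-960$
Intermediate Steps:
$n = 64$ ($n = \left(2 + 6\right)^{2} = 8^{2} = 64$)
$L = -1$ ($L = -1 + 0 = -1$)
$f{\left(V,r \right)} = -3 + 4 V$ ($f{\left(V,r \right)} = 4 V - 3 = -3 + 4 V$)
$n f{\left(v{\left(1,-3 \right)},L \right)} = 64 \left(-3 + 4 \left(-3\right)\right) = 64 \left(-3 - 12\right) = 64 \left(-15\right) = -960$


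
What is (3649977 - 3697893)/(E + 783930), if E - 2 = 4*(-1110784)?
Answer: 11979/914801 ≈ 0.013095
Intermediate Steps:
E = -4443134 (E = 2 + 4*(-1110784) = 2 - 4443136 = -4443134)
(3649977 - 3697893)/(E + 783930) = (3649977 - 3697893)/(-4443134 + 783930) = -47916/(-3659204) = -47916*(-1/3659204) = 11979/914801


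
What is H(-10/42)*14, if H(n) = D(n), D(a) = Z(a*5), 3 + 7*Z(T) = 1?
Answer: -4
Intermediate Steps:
Z(T) = -2/7 (Z(T) = -3/7 + (⅐)*1 = -3/7 + ⅐ = -2/7)
D(a) = -2/7
H(n) = -2/7
H(-10/42)*14 = -2/7*14 = -4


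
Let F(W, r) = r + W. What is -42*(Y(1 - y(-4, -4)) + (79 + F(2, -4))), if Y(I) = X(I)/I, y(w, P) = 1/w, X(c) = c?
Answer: -3276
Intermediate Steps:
F(W, r) = W + r
Y(I) = 1 (Y(I) = I/I = 1)
-42*(Y(1 - y(-4, -4)) + (79 + F(2, -4))) = -42*(1 + (79 + (2 - 4))) = -42*(1 + (79 - 2)) = -42*(1 + 77) = -42*78 = -3276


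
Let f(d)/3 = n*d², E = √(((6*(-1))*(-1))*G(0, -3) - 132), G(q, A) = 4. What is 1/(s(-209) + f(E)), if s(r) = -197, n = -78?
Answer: 1/25075 ≈ 3.9880e-5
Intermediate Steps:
E = 6*I*√3 (E = √(((6*(-1))*(-1))*4 - 132) = √(-6*(-1)*4 - 132) = √(6*4 - 132) = √(24 - 132) = √(-108) = 6*I*√3 ≈ 10.392*I)
f(d) = -234*d² (f(d) = 3*(-78*d²) = -234*d²)
1/(s(-209) + f(E)) = 1/(-197 - 234*(6*I*√3)²) = 1/(-197 - 234*(-108)) = 1/(-197 + 25272) = 1/25075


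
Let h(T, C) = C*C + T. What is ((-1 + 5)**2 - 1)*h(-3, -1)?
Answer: -30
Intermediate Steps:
h(T, C) = T + C**2 (h(T, C) = C**2 + T = T + C**2)
((-1 + 5)**2 - 1)*h(-3, -1) = ((-1 + 5)**2 - 1)*(-3 + (-1)**2) = (4**2 - 1)*(-3 + 1) = (16 - 1)*(-2) = 15*(-2) = -30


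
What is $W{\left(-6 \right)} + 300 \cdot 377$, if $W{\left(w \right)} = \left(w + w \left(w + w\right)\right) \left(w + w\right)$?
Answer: $112308$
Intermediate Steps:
$W{\left(w \right)} = 2 w \left(w + 2 w^{2}\right)$ ($W{\left(w \right)} = \left(w + w 2 w\right) 2 w = \left(w + 2 w^{2}\right) 2 w = 2 w \left(w + 2 w^{2}\right)$)
$W{\left(-6 \right)} + 300 \cdot 377 = \left(-6\right)^{2} \left(2 + 4 \left(-6\right)\right) + 300 \cdot 377 = 36 \left(2 - 24\right) + 113100 = 36 \left(-22\right) + 113100 = -792 + 113100 = 112308$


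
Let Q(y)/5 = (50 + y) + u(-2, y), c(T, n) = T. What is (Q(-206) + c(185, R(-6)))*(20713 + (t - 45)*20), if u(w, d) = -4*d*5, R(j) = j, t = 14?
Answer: 401960465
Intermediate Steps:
u(w, d) = -20*d
Q(y) = 250 - 95*y (Q(y) = 5*((50 + y) - 20*y) = 5*(50 - 19*y) = 250 - 95*y)
(Q(-206) + c(185, R(-6)))*(20713 + (t - 45)*20) = ((250 - 95*(-206)) + 185)*(20713 + (14 - 45)*20) = ((250 + 19570) + 185)*(20713 - 31*20) = (19820 + 185)*(20713 - 620) = 20005*20093 = 401960465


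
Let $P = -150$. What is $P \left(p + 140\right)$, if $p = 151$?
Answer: $-43650$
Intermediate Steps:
$P \left(p + 140\right) = - 150 \left(151 + 140\right) = \left(-150\right) 291 = -43650$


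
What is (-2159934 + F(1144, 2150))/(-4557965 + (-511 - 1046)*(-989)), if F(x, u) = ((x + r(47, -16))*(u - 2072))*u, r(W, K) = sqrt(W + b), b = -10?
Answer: -94844433/1509046 - 41925*sqrt(37)/754523 ≈ -63.189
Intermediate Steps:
r(W, K) = sqrt(-10 + W) (r(W, K) = sqrt(W - 10) = sqrt(-10 + W))
F(x, u) = u*(-2072 + u)*(x + sqrt(37)) (F(x, u) = ((x + sqrt(-10 + 47))*(u - 2072))*u = ((x + sqrt(37))*(-2072 + u))*u = ((-2072 + u)*(x + sqrt(37)))*u = u*(-2072 + u)*(x + sqrt(37)))
(-2159934 + F(1144, 2150))/(-4557965 + (-511 - 1046)*(-989)) = (-2159934 + 2150*(-2072*1144 - 2072*sqrt(37) + 2150*1144 + 2150*sqrt(37)))/(-4557965 + (-511 - 1046)*(-989)) = (-2159934 + 2150*(-2370368 - 2072*sqrt(37) + 2459600 + 2150*sqrt(37)))/(-4557965 - 1557*(-989)) = (-2159934 + 2150*(89232 + 78*sqrt(37)))/(-4557965 + 1539873) = (-2159934 + (191848800 + 167700*sqrt(37)))/(-3018092) = (189688866 + 167700*sqrt(37))*(-1/3018092) = -94844433/1509046 - 41925*sqrt(37)/754523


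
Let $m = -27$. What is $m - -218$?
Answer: $191$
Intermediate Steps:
$m - -218 = -27 - -218 = -27 + 218 = 191$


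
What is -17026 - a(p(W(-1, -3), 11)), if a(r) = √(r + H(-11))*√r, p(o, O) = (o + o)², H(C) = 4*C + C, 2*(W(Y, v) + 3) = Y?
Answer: -17026 - 7*I*√6 ≈ -17026.0 - 17.146*I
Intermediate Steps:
W(Y, v) = -3 + Y/2
H(C) = 5*C
p(o, O) = 4*o² (p(o, O) = (2*o)² = 4*o²)
a(r) = √r*√(-55 + r) (a(r) = √(r + 5*(-11))*√r = √(r - 55)*√r = √(-55 + r)*√r = √r*√(-55 + r))
-17026 - a(p(W(-1, -3), 11)) = -17026 - √(4*(-3 + (½)*(-1))²)*√(-55 + 4*(-3 + (½)*(-1))²) = -17026 - √(4*(-3 - ½)²)*√(-55 + 4*(-3 - ½)²) = -17026 - √(4*(-7/2)²)*√(-55 + 4*(-7/2)²) = -17026 - √(4*(49/4))*√(-55 + 4*(49/4)) = -17026 - √49*√(-55 + 49) = -17026 - 7*√(-6) = -17026 - 7*I*√6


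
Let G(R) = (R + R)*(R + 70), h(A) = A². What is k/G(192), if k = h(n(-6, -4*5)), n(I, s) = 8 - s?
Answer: 49/6288 ≈ 0.0077926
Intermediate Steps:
G(R) = 2*R*(70 + R) (G(R) = (2*R)*(70 + R) = 2*R*(70 + R))
k = 784 (k = (8 - (-4)*5)² = (8 - 1*(-20))² = (8 + 20)² = 28² = 784)
k/G(192) = 784/((2*192*(70 + 192))) = 784/((2*192*262)) = 784/100608 = 784*(1/100608) = 49/6288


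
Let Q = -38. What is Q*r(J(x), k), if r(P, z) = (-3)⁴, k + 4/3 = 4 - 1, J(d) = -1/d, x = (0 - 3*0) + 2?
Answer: -3078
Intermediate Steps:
x = 2 (x = (0 + 0) + 2 = 0 + 2 = 2)
k = 5/3 (k = -4/3 + (4 - 1) = -4/3 + 3 = 5/3 ≈ 1.6667)
r(P, z) = 81
Q*r(J(x), k) = -38*81 = -3078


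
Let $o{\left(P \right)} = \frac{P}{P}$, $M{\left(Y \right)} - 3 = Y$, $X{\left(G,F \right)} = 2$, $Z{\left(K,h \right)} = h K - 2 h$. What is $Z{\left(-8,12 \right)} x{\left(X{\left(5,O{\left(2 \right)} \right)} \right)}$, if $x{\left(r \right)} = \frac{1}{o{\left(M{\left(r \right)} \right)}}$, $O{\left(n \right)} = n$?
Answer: $-120$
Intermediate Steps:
$Z{\left(K,h \right)} = - 2 h + K h$ ($Z{\left(K,h \right)} = K h - 2 h = - 2 h + K h$)
$M{\left(Y \right)} = 3 + Y$
$o{\left(P \right)} = 1$
$x{\left(r \right)} = 1$ ($x{\left(r \right)} = 1^{-1} = 1$)
$Z{\left(-8,12 \right)} x{\left(X{\left(5,O{\left(2 \right)} \right)} \right)} = 12 \left(-2 - 8\right) 1 = 12 \left(-10\right) 1 = \left(-120\right) 1 = -120$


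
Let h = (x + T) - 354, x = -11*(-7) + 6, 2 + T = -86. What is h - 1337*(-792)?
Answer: 1058545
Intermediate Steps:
T = -88 (T = -2 - 86 = -88)
x = 83 (x = 77 + 6 = 83)
h = -359 (h = (83 - 88) - 354 = -5 - 354 = -359)
h - 1337*(-792) = -359 - 1337*(-792) = -359 + 1058904 = 1058545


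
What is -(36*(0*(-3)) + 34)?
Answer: -34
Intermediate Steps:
-(36*(0*(-3)) + 34) = -(36*0 + 34) = -(0 + 34) = -1*34 = -34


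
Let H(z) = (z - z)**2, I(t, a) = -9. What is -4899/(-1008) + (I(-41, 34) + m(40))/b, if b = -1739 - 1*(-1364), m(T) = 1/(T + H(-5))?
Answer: 1025651/210000 ≈ 4.8840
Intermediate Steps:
H(z) = 0 (H(z) = 0**2 = 0)
m(T) = 1/T (m(T) = 1/(T + 0) = 1/T)
b = -375 (b = -1739 + 1364 = -375)
-4899/(-1008) + (I(-41, 34) + m(40))/b = -4899/(-1008) + (-9 + 1/40)/(-375) = -4899*(-1/1008) + (-9 + 1/40)*(-1/375) = 1633/336 - 359/40*(-1/375) = 1633/336 + 359/15000 = 1025651/210000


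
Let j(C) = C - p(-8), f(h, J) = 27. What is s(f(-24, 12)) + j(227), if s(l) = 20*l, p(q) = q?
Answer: 775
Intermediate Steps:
j(C) = 8 + C (j(C) = C - 1*(-8) = C + 8 = 8 + C)
s(f(-24, 12)) + j(227) = 20*27 + (8 + 227) = 540 + 235 = 775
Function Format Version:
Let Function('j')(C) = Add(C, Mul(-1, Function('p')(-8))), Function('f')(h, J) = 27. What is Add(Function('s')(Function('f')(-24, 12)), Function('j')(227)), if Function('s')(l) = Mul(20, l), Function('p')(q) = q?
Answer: 775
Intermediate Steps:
Function('j')(C) = Add(8, C) (Function('j')(C) = Add(C, Mul(-1, -8)) = Add(C, 8) = Add(8, C))
Add(Function('s')(Function('f')(-24, 12)), Function('j')(227)) = Add(Mul(20, 27), Add(8, 227)) = Add(540, 235) = 775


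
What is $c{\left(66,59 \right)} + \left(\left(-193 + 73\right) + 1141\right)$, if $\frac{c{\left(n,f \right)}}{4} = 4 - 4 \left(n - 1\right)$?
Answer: $-3$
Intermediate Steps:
$c{\left(n,f \right)} = 32 - 16 n$ ($c{\left(n,f \right)} = 4 \left(4 - 4 \left(n - 1\right)\right) = 4 \left(4 - 4 \left(-1 + n\right)\right) = 4 \left(4 - \left(-4 + 4 n\right)\right) = 4 \left(8 - 4 n\right) = 32 - 16 n$)
$c{\left(66,59 \right)} + \left(\left(-193 + 73\right) + 1141\right) = \left(32 - 1056\right) + \left(\left(-193 + 73\right) + 1141\right) = \left(32 - 1056\right) + \left(-120 + 1141\right) = -1024 + 1021 = -3$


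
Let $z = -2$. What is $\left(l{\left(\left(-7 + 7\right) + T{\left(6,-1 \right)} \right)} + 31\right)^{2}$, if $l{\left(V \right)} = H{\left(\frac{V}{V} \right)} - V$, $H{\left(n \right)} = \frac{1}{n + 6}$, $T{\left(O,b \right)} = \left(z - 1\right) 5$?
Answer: $\frac{104329}{49} \approx 2129.2$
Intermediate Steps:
$T{\left(O,b \right)} = -15$ ($T{\left(O,b \right)} = \left(-2 - 1\right) 5 = \left(-3\right) 5 = -15$)
$H{\left(n \right)} = \frac{1}{6 + n}$
$l{\left(V \right)} = \frac{1}{7} - V$ ($l{\left(V \right)} = \frac{1}{6 + \frac{V}{V}} - V = \frac{1}{6 + 1} - V = \frac{1}{7} - V$)
$\left(l{\left(\left(-7 + 7\right) + T{\left(6,-1 \right)} \right)} + 31\right)^{2} = \left(\left(\frac{1}{7} - \left(\left(-7 + 7\right) - 15\right)\right) + 31\right)^{2} = \left(\left(\frac{1}{7} - \left(0 - 15\right)\right) + 31\right)^{2} = \left(\left(\frac{1}{7} - -15\right) + 31\right)^{2} = \left(\left(\frac{1}{7} + 15\right) + 31\right)^{2} = \left(\frac{106}{7} + 31\right)^{2} = \left(\frac{323}{7}\right)^{2} = \frac{104329}{49}$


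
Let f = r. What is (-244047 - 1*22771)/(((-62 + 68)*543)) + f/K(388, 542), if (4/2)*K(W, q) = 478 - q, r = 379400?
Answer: -77788961/6516 ≈ -11938.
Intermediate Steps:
f = 379400
K(W, q) = 239 - q/2 (K(W, q) = (478 - q)/2 = 239 - q/2)
(-244047 - 1*22771)/(((-62 + 68)*543)) + f/K(388, 542) = (-244047 - 1*22771)/(((-62 + 68)*543)) + 379400/(239 - ½*542) = (-244047 - 22771)/((6*543)) + 379400/(239 - 271) = -266818/3258 + 379400/(-32) = -266818*1/3258 + 379400*(-1/32) = -133409/1629 - 47425/4 = -77788961/6516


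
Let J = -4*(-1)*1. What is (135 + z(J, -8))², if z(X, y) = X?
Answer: 19321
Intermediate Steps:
J = 4 (J = 4*1 = 4)
(135 + z(J, -8))² = (135 + 4)² = 139² = 19321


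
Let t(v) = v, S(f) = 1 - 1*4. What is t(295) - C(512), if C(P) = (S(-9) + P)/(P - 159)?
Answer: 103626/353 ≈ 293.56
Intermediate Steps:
S(f) = -3 (S(f) = 1 - 4 = -3)
C(P) = (-3 + P)/(-159 + P) (C(P) = (-3 + P)/(P - 159) = (-3 + P)/(-159 + P))
t(295) - C(512) = 295 - (-3 + 512)/(-159 + 512) = 295 - 509/353 = 103626/353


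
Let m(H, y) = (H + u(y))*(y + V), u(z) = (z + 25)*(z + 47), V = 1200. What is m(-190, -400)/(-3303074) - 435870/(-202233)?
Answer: -3324337403270/111331760707 ≈ -29.860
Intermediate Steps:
u(z) = (25 + z)*(47 + z)
m(H, y) = (1200 + y)*(1175 + H + y² + 72*y) (m(H, y) = (H + (1175 + y² + 72*y))*(y + 1200) = (1175 + H + y² + 72*y)*(1200 + y) = (1200 + y)*(1175 + H + y² + 72*y))
m(-190, -400)/(-3303074) - 435870/(-202233) = (1410000 + (-400)³ + 1200*(-190) + 1272*(-400)² + 87575*(-400) - 190*(-400))/(-3303074) - 435870/(-202233) = (1410000 - 64000000 - 228000 + 1272*160000 - 35030000 + 76000)*(-1/3303074) - 435870*(-1/202233) = (1410000 - 64000000 - 228000 + 203520000 - 35030000 + 76000)*(-1/3303074) + 145290/67411 = 105748000*(-1/3303074) + 145290/67411 = -52874000/1651537 + 145290/67411 = -3324337403270/111331760707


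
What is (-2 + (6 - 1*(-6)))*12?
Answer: 120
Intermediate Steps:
(-2 + (6 - 1*(-6)))*12 = (-2 + (6 + 6))*12 = (-2 + 12)*12 = 10*12 = 120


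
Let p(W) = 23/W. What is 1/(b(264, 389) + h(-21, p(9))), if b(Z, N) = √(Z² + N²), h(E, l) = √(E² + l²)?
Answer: 9/(9*√221017 + 25*√58) ≈ 0.0020355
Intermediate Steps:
b(Z, N) = √(N² + Z²)
1/(b(264, 389) + h(-21, p(9))) = 1/(√(389² + 264²) + √((-21)² + (23/9)²)) = 1/(√(151321 + 69696) + √(441 + (23*(⅑))²)) = 1/(√221017 + √(441 + (23/9)²)) = 1/(√221017 + √(441 + 529/81)) = 1/(√221017 + √(36250/81)) = 1/(√221017 + 25*√58/9)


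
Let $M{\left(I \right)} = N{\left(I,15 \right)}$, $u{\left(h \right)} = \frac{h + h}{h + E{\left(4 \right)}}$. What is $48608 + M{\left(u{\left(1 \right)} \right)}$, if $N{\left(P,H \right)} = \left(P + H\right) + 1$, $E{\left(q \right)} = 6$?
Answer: $\frac{340370}{7} \approx 48624.0$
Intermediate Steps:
$u{\left(h \right)} = \frac{2 h}{6 + h}$ ($u{\left(h \right)} = \frac{h + h}{h + 6} = \frac{2 h}{6 + h}$)
$N{\left(P,H \right)} = 1 + H + P$ ($N{\left(P,H \right)} = \left(H + P\right) + 1 = 1 + H + P$)
$M{\left(I \right)} = 16 + I$ ($M{\left(I \right)} = 1 + 15 + I = 16 + I$)
$48608 + M{\left(u{\left(1 \right)} \right)} = 48608 + \left(16 + 2 \cdot 1 \frac{1}{6 + 1}\right) = 48608 + \left(16 + 2 \cdot 1 \cdot \frac{1}{7}\right) = 48608 + \left(16 + \frac{2}{7}\right) = 48608 + \frac{114}{7} = \frac{340370}{7}$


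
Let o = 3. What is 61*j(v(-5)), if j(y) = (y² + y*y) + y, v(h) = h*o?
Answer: 26535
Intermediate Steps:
v(h) = 3*h (v(h) = h*3 = 3*h)
j(y) = y + 2*y² (j(y) = (y² + y²) + y = 2*y² + y = y + 2*y²)
61*j(v(-5)) = 61*((3*(-5))*(1 + 2*(3*(-5)))) = 61*(-15*(1 + 2*(-15))) = 61*(-15*(1 - 30)) = 61*(-15*(-29)) = 61*435 = 26535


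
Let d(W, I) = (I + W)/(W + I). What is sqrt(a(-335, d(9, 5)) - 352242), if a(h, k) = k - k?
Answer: 3*I*sqrt(39138) ≈ 593.5*I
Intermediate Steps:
d(W, I) = 1 (d(W, I) = (I + W)/(I + W) = 1)
a(h, k) = 0
sqrt(a(-335, d(9, 5)) - 352242) = sqrt(0 - 352242) = sqrt(-352242) = 3*I*sqrt(39138)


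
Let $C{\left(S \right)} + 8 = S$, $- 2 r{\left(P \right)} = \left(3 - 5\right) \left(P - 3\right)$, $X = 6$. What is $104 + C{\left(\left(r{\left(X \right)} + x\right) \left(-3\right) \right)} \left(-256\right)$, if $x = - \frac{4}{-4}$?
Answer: $5224$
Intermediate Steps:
$x = 1$ ($x = \left(-4\right) \left(- \frac{1}{4}\right) = 1$)
$r{\left(P \right)} = -3 + P$ ($r{\left(P \right)} = - \frac{\left(3 - 5\right) \left(P - 3\right)}{2} = - \frac{\left(-2\right) \left(-3 + P\right)}{2} = - \frac{6 - 2 P}{2} = -3 + P$)
$C{\left(S \right)} = -8 + S$
$104 + C{\left(\left(r{\left(X \right)} + x\right) \left(-3\right) \right)} \left(-256\right) = 104 + \left(-8 + \left(\left(-3 + 6\right) + 1\right) \left(-3\right)\right) \left(-256\right) = 104 + \left(-8 + \left(3 + 1\right) \left(-3\right)\right) \left(-256\right) = 104 + \left(-8 + 4 \left(-3\right)\right) \left(-256\right) = 104 + \left(-8 - 12\right) \left(-256\right) = 104 - -5120 = 104 + 5120 = 5224$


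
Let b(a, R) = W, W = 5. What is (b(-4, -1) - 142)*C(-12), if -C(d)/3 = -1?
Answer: -411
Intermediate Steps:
C(d) = 3 (C(d) = -3*(-1) = 3)
b(a, R) = 5
(b(-4, -1) - 142)*C(-12) = (5 - 142)*3 = -137*3 = -411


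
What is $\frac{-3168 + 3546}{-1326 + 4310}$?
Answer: $\frac{189}{1492} \approx 0.12668$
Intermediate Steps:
$\frac{-3168 + 3546}{-1326 + 4310} = \frac{378}{2984} = 378 \cdot \frac{1}{2984} = \frac{189}{1492}$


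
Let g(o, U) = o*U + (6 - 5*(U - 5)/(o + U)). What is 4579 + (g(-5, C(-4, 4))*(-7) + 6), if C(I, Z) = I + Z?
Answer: 4578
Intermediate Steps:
g(o, U) = 6 + U*o - 5*(-5 + U)/(U + o) (g(o, U) = U*o + (6 - 5*(-5 + U)/(U + o)) = 6 + U*o - 5*(-5 + U)/(U + o))
4579 + (g(-5, C(-4, 4))*(-7) + 6) = 4579 + (((25 + (-4 + 4) + 6*(-5) + (-4 + 4)*(-5)**2 - 5*(-4 + 4)**2)/((-4 + 4) - 5))*(-7) + 6) = 4579 + (((25 + 0 - 30 + 0*25 - 5*0**2)/(0 - 5))*(-7) + 6) = 4579 + (((25 + 0 - 30 + 0 - 5*0)/(-5))*(-7) + 6) = 4579 + (-(25 + 0 - 30 + 0 + 0)/5*(-7) + 6) = 4579 + (-1/5*(-5)*(-7) + 6) = 4579 + (1*(-7) + 6) = 4579 + (-7 + 6) = 4579 - 1 = 4578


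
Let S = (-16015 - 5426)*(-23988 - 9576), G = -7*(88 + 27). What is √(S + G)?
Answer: 7*√14686631 ≈ 26826.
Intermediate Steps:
G = -805 (G = -7*115 = -805)
S = 719645724 (S = -21441*(-33564) = 719645724)
√(S + G) = √(719645724 - 805) = √719644919 = 7*√14686631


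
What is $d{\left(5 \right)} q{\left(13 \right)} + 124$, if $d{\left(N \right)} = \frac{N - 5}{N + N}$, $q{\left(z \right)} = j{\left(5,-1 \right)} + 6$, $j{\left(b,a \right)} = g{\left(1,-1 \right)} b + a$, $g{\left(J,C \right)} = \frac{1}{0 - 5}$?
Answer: $124$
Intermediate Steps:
$g{\left(J,C \right)} = - \frac{1}{5}$ ($g{\left(J,C \right)} = \frac{1}{-5} = - \frac{1}{5}$)
$j{\left(b,a \right)} = a - \frac{b}{5}$ ($j{\left(b,a \right)} = - \frac{b}{5} + a = a - \frac{b}{5}$)
$q{\left(z \right)} = 4$ ($q{\left(z \right)} = \left(-1 - 1\right) + 6 = -2 + 6 = 4$)
$d{\left(N \right)} = \frac{-5 + N}{2 N}$
$d{\left(5 \right)} q{\left(13 \right)} + 124 = \frac{-5 + 5}{2 \cdot 5} \cdot 4 + 124 = \frac{1}{2} \cdot \frac{1}{5} \cdot 0 \cdot 4 + 124 = 0 \cdot 4 + 124 = 0 + 124 = 124$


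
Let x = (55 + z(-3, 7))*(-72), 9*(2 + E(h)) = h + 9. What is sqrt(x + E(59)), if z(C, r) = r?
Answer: I*sqrt(40126)/3 ≈ 66.772*I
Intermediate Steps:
E(h) = -1 + h/9 (E(h) = -2 + (h + 9)/9 = -2 + (9 + h)/9 = -2 + (1 + h/9) = -1 + h/9)
x = -4464 (x = (55 + 7)*(-72) = 62*(-72) = -4464)
sqrt(x + E(59)) = sqrt(-4464 + (-1 + (1/9)*59)) = sqrt(-4464 + (-1 + 59/9)) = sqrt(-4464 + 50/9) = sqrt(-40126/9) = I*sqrt(40126)/3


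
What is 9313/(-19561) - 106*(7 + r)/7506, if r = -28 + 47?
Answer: -61906747/73412433 ≈ -0.84327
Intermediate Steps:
r = 19
9313/(-19561) - 106*(7 + r)/7506 = 9313/(-19561) - 106*(7 + 19)/7506 = 9313*(-1/19561) - 106*26*(1/7506) = -9313/19561 - 2756*1/7506 = -9313/19561 - 1378/3753 = -61906747/73412433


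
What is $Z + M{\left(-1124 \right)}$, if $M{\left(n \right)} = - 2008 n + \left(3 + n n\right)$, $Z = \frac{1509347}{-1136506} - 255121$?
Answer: $\frac{75734177697}{23194} \approx 3.2652 \cdot 10^{6}$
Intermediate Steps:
$Z = - \frac{5917307277}{23194}$ ($Z = 1509347 \left(- \frac{1}{1136506}\right) - 255121 = - \frac{30803}{23194} - 255121 = - \frac{5917307277}{23194} \approx -2.5512 \cdot 10^{5}$)
$M{\left(n \right)} = 3 + n^{2} - 2008 n$ ($M{\left(n \right)} = - 2008 n + \left(3 + n^{2}\right) = 3 + n^{2} - 2008 n$)
$Z + M{\left(-1124 \right)} = - \frac{5917307277}{23194} + \left(3 + \left(-1124\right)^{2} - -2256992\right) = - \frac{5917307277}{23194} + \left(3 + 1263376 + 2256992\right) = - \frac{5917307277}{23194} + 3520371 = \frac{75734177697}{23194}$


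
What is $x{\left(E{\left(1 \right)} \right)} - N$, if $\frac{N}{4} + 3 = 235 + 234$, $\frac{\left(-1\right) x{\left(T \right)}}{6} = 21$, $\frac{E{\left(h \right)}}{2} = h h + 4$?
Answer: $-1990$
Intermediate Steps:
$E{\left(h \right)} = 8 + 2 h^{2}$ ($E{\left(h \right)} = 2 \left(h h + 4\right) = 2 \left(h^{2} + 4\right) = 2 \left(4 + h^{2}\right) = 8 + 2 h^{2}$)
$x{\left(T \right)} = -126$ ($x{\left(T \right)} = \left(-6\right) 21 = -126$)
$N = 1864$ ($N = -12 + 4 \left(235 + 234\right) = -12 + 4 \cdot 469 = -12 + 1876 = 1864$)
$x{\left(E{\left(1 \right)} \right)} - N = -126 - 1864 = -1990$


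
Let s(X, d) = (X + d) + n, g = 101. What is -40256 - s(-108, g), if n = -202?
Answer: -40047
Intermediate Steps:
s(X, d) = -202 + X + d (s(X, d) = (X + d) - 202 = -202 + X + d)
-40256 - s(-108, g) = -40256 - (-202 - 108 + 101) = -40256 - 1*(-209) = -40256 + 209 = -40047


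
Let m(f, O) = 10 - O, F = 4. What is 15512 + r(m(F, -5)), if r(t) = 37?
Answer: 15549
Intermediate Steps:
15512 + r(m(F, -5)) = 15512 + 37 = 15549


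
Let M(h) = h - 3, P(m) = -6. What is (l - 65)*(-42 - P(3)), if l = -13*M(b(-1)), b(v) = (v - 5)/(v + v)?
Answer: 2340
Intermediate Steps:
b(v) = (-5 + v)/(2*v) (b(v) = (-5 + v)/((2*v)) = (-5 + v)*(1/(2*v)) = (-5 + v)/(2*v))
M(h) = -3 + h
l = 0 (l = -13*(-3 + (1/2)*(-5 - 1)/(-1)) = -13*(-3 + (1/2)*(-1)*(-6)) = -13*(-3 + 3) = -13*0 = 0)
(l - 65)*(-42 - P(3)) = (0 - 65)*(-42 - 1*(-6)) = -65*(-42 + 6) = -65*(-36) = 2340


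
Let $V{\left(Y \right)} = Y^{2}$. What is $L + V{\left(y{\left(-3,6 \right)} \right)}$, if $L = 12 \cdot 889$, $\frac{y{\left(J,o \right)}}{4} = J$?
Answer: $10812$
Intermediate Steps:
$y{\left(J,o \right)} = 4 J$
$L = 10668$
$L + V{\left(y{\left(-3,6 \right)} \right)} = 10668 + \left(4 \left(-3\right)\right)^{2} = 10668 + \left(-12\right)^{2} = 10668 + 144 = 10812$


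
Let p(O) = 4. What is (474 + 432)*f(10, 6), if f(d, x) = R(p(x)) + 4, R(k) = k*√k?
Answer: 10872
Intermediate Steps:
R(k) = k^(3/2)
f(d, x) = 12 (f(d, x) = 4^(3/2) + 4 = 8 + 4 = 12)
(474 + 432)*f(10, 6) = (474 + 432)*12 = 906*12 = 10872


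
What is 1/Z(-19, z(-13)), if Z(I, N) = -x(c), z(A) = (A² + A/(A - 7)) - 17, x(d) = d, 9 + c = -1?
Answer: ⅒ ≈ 0.10000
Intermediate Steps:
c = -10 (c = -9 - 1 = -10)
z(A) = -17 + A² + A/(-7 + A) (z(A) = (A² + A/(-7 + A)) - 17 = -17 + A² + A/(-7 + A))
Z(I, N) = 10 (Z(I, N) = -1*(-10) = 10)
1/Z(-19, z(-13)) = 1/10 = ⅒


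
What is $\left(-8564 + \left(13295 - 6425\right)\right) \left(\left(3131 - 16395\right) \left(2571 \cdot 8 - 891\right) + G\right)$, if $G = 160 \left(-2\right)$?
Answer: $442127305312$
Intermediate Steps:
$G = -320$
$\left(-8564 + \left(13295 - 6425\right)\right) \left(\left(3131 - 16395\right) \left(2571 \cdot 8 - 891\right) + G\right) = \left(-8564 + \left(13295 - 6425\right)\right) \left(\left(3131 - 16395\right) \left(2571 \cdot 8 - 891\right) - 320\right) = \left(-8564 + \left(13295 - 6425\right)\right) \left(- 13264 \left(20568 - 891\right) - 320\right) = \left(-8564 + 6870\right) \left(\left(-13264\right) 19677 - 320\right) = - 1694 \left(-260995728 - 320\right) = \left(-1694\right) \left(-260996048\right) = 442127305312$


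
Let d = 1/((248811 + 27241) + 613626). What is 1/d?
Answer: 889678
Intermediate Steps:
d = 1/889678 (d = 1/(276052 + 613626) = 1/889678 ≈ 1.1240e-6)
1/d = 1/(1/889678) = 889678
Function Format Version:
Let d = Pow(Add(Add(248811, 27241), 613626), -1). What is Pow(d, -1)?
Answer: 889678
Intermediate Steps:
d = Rational(1, 889678) (d = Pow(Add(276052, 613626), -1) = Pow(889678, -1) = Rational(1, 889678) ≈ 1.1240e-6)
Pow(d, -1) = Pow(Rational(1, 889678), -1) = 889678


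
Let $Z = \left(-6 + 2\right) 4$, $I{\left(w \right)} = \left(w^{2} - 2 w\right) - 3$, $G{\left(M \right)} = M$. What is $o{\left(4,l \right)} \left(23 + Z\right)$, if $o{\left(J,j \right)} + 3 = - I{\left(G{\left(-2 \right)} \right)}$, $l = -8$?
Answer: $-56$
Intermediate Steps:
$I{\left(w \right)} = -3 + w^{2} - 2 w$
$Z = -16$ ($Z = \left(-4\right) 4 = -16$)
$o{\left(J,j \right)} = -8$ ($o{\left(J,j \right)} = -3 - \left(-3 + \left(-2\right)^{2} - -4\right) = -3 - \left(-3 + 4 + 4\right) = -3 - 5 = -8$)
$o{\left(4,l \right)} \left(23 + Z\right) = - 8 \left(23 - 16\right) = \left(-8\right) 7 = -56$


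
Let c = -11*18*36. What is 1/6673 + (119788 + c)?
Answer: 751780181/6673 ≈ 1.1266e+5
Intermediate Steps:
c = -7128 (c = -198*36 = -7128)
1/6673 + (119788 + c) = 1/6673 + (119788 - 7128) = 1/6673 + 112660 = 751780181/6673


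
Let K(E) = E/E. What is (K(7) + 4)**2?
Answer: 25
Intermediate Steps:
K(E) = 1
(K(7) + 4)**2 = (1 + 4)**2 = 5**2 = 25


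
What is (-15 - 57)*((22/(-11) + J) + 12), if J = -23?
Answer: 936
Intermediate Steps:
(-15 - 57)*((22/(-11) + J) + 12) = (-15 - 57)*((22/(-11) - 23) + 12) = -72*((22*(-1/11) - 23) + 12) = -72*((-2 - 23) + 12) = -72*(-25 + 12) = -72*(-13) = 936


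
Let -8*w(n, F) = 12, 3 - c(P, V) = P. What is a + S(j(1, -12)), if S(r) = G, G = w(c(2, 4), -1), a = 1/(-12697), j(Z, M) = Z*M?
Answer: -38093/25394 ≈ -1.5001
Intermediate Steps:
j(Z, M) = M*Z
c(P, V) = 3 - P
a = -1/12697 ≈ -7.8759e-5
w(n, F) = -3/2 (w(n, F) = -⅛*12 = -3/2)
G = -3/2 ≈ -1.5000
S(r) = -3/2
a + S(j(1, -12)) = -1/12697 - 3/2 = -38093/25394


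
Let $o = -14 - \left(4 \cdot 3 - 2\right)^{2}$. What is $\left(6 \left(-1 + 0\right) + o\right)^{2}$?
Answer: $14400$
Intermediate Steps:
$o = -114$ ($o = -14 - \left(12 - 2\right)^{2} = -14 - 10^{2} = -14 - 100 = -114$)
$\left(6 \left(-1 + 0\right) + o\right)^{2} = \left(6 \left(-1 + 0\right) - 114\right)^{2} = \left(6 \left(-1\right) - 114\right)^{2} = \left(-6 - 114\right)^{2} = \left(-120\right)^{2} = 14400$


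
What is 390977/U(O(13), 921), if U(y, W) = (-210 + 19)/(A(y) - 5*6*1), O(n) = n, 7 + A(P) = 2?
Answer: 71645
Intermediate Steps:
A(P) = -5 (A(P) = -7 + 2 = -5)
U(y, W) = 191/35 (U(y, W) = (-210 + 19)/(-5 - 5*6*1) = -191/(-5 - 30*1) = -191/(-5 - 30) = -191/(-35) = -191*(-1/35) = 191/35)
390977/U(O(13), 921) = 390977/(191/35) = 390977*(35/191) = 71645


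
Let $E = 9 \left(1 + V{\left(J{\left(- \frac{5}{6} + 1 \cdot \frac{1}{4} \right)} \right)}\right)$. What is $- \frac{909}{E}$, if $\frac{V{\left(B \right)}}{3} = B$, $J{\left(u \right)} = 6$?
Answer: $- \frac{101}{19} \approx -5.3158$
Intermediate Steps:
$V{\left(B \right)} = 3 B$
$E = 171$ ($E = 9 \left(1 + 3 \cdot 6\right) = 9 \left(1 + 18\right) = 9 \cdot 19 = 171$)
$- \frac{909}{E} = - \frac{909}{171} = \left(-909\right) \frac{1}{171} = - \frac{101}{19}$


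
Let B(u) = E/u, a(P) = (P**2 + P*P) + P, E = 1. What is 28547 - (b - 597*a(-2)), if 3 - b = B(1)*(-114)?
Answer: 32012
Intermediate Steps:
a(P) = P + 2*P**2 (a(P) = (P**2 + P**2) + P = 2*P**2 + P = P + 2*P**2)
B(u) = 1/u
b = 117 (b = 3 - (-114)/1 = 3 - (-114) = 3 - 1*(-114) = 3 + 114 = 117)
28547 - (b - 597*a(-2)) = 28547 - (117 - (-1194)*(1 + 2*(-2))) = 28547 - (117 - (-1194)*(1 - 4)) = 28547 - (117 - (-1194)*(-3)) = 28547 - (117 - 597*6) = 28547 - (117 - 3582) = 28547 - 1*(-3465) = 28547 + 3465 = 32012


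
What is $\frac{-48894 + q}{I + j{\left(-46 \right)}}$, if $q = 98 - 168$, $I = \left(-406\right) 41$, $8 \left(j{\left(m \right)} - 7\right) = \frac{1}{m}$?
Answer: $\frac{18018752}{6123153} \approx 2.9427$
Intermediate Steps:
$j{\left(m \right)} = 7 + \frac{1}{8 m}$
$I = -16646$
$q = -70$ ($q = 98 - 168 = -70$)
$\frac{-48894 + q}{I + j{\left(-46 \right)}} = \frac{-48894 - 70}{-16646 + \left(7 + \frac{1}{8 \left(-46\right)}\right)} = - \frac{48964}{-16646 + \left(7 + \frac{1}{8} \left(- \frac{1}{46}\right)\right)} = - \frac{48964}{-16646 + \left(7 - \frac{1}{368}\right)} = - \frac{48964}{-16646 + \frac{2575}{368}} = - \frac{48964}{- \frac{6123153}{368}} = \left(-48964\right) \left(- \frac{368}{6123153}\right) = \frac{18018752}{6123153}$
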